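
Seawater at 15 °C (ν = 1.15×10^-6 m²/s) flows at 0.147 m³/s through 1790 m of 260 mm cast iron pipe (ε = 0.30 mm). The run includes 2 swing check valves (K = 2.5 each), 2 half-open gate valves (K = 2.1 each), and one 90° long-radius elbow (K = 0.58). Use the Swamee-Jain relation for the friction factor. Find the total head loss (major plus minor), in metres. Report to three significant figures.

H_L ≈ 60.0 m

V = 4Q/(πD²) = 2.769 m/s; V²/2g = 0.3907 m
Re = 6.26×10^5, ε/D = 0.00115 → f = 0.02088 (Swamee-Jain)
Major: h_f = f(L/D)·V²/2g = 0.02088·6885·0.3907 = 56.17 m
Minor: ΣK = 9.78; h_m = ΣK·V²/2g = 3.821 m
Total H_L = 56.17 + 3.821 = 59.99 m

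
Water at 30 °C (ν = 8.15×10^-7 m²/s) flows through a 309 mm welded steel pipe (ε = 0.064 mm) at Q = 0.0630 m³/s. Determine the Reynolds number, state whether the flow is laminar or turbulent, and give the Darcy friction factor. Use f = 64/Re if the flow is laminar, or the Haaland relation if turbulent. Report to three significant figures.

V = 4Q/(πD²) = 0.8401 m/s
Re = VD/ν = 0.8401·0.309/8.15×10^-7 = 3.19×10^5
Re > 4000 → turbulent; ε/D = 2.07×10^-4
Haaland: f = 0.01601

Re ≈ 3.19×10^5; turbulent; f ≈ 0.0160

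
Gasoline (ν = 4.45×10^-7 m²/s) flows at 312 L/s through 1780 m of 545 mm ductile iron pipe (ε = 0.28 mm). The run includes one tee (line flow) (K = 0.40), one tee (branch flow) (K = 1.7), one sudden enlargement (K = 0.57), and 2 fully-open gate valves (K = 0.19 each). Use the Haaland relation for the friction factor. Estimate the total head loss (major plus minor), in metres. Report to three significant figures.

V = 4Q/(πD²) = 1.337 m/s; V²/2g = 0.09117 m
Re = 1.64×10^6, ε/D = 5.14×10^-4 → f = 0.01710 (Haaland)
Major: h_f = f(L/D)·V²/2g = 0.01710·3266·0.09117 = 5.093 m
Minor: ΣK = 3.05; h_m = ΣK·V²/2g = 0.2781 m
Total H_L = 5.093 + 0.2781 = 5.371 m

H_L ≈ 5.37 m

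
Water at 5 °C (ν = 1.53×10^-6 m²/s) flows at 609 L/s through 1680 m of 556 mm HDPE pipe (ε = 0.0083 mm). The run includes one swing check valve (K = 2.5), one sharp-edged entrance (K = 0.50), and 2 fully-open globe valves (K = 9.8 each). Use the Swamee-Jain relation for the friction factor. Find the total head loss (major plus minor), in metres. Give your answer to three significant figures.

V = 4Q/(πD²) = 2.508 m/s; V²/2g = 0.3207 m
Re = 9.12×10^5, ε/D = 1.49×10^-5 → f = 0.01213 (Swamee-Jain)
Major: h_f = f(L/D)·V²/2g = 0.01213·3022·0.3207 = 11.75 m
Minor: ΣK = 22.6; h_m = ΣK·V²/2g = 7.247 m
Total H_L = 11.75 + 7.247 = 19.00 m

H_L ≈ 19.0 m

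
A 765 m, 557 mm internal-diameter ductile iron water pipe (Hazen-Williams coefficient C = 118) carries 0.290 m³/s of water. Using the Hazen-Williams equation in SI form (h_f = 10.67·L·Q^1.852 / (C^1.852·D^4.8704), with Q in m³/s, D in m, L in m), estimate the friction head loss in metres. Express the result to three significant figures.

h_f = 10.67·765·0.290^1.852 / (118^1.852·0.557^4.8704) = 2.074 m

h_f ≈ 2.07 m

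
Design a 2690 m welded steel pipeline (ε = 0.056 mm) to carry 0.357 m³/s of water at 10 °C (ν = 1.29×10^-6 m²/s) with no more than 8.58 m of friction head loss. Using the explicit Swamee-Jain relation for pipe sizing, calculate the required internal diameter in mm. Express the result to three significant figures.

D ≈ 547 mm

Swamee-Jain (Type III): D = 0.66·[ε^1.25·(LQ²/(gh_f))^4.75 + ν·Q^9.4·(L/(gh_f))^5.2]^0.04
LQ²/(gh_f) = 4.073; L/(gh_f) = 31.96
Term 1 = ε^1.25·(…)^4.75 = 0.00382; Term 2 = ν·Q^9.4·(…)^5.2 = 0.00537
D = 0.66·(0.00382 + 0.00537)^0.04 = 0.5471 m = 547 mm
Check: V = 1.52 m/s, Re = 6.44×10^5, f = 0.01410, h_f = 8.15 m ≈ 8.58 m ✓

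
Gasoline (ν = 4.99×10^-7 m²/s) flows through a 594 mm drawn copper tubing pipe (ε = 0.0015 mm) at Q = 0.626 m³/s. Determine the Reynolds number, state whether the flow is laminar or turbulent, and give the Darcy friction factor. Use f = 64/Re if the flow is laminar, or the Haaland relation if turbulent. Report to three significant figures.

V = 4Q/(πD²) = 2.259 m/s
Re = VD/ν = 2.259·0.594/4.99×10^-7 = 2.69×10^6
Re > 4000 → turbulent; ε/D = 2.53×10^-6
Haaland: f = 0.009958

Re ≈ 2.69×10^6; turbulent; f ≈ 0.00996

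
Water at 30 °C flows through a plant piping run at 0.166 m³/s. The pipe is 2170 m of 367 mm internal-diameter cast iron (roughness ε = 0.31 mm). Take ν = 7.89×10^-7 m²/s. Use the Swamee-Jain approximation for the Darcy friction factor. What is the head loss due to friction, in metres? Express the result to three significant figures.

V = 4Q/(πD²) = 4·0.166/(π·0.367²) = 1.569 m/s
Re = VD/ν = 1.569·0.367/7.89×10^-7 = 7.30×10^5 → turbulent
ε/D = 0.31/367 = 8.45×10^-4
Swamee-Jain: f = 0.01943
h_f = f(L/D)V²/(2g) = 0.01943·(2170/0.367)·1.569²/(2·9.81) = 14.42 m

h_f ≈ 14.4 m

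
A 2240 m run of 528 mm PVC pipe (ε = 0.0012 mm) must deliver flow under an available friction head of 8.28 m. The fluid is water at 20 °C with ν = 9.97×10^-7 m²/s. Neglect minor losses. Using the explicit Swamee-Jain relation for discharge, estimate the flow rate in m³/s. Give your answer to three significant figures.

Q ≈ 0.395 m³/s

Swamee-Jain (Type II): Q = -0.965·√(gD⁵h_f/L)·ln[ε/(3.7D) + √(3.17ν²L/(gD³h_f))]
√(gD⁵h_f/L) = √(9.81·0.528⁵·8.28/2240) = 0.03858
ε/(3.7D) = 6.14×10^-7; √(3.17ν²L/(gD³h_f)) = 2.43×10^-5
Q = -0.965·0.03858·ln(2.491×10^-5) = 0.3946 m³/s
Check: V = 1.80 m/s, Re = 9.54×10^5, f = 0.01175, h_f = 8.25 m ≈ 8.28 m ✓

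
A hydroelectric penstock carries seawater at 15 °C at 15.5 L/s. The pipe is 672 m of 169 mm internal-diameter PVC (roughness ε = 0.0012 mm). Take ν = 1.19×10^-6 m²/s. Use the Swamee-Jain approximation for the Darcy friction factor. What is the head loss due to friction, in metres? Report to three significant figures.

h_f ≈ 1.74 m

V = 4Q/(πD²) = 4·0.0155/(π·0.169²) = 0.6910 m/s
Re = VD/ν = 0.6910·0.169/1.19×10^-6 = 9.81×10^4 → turbulent
ε/D = 0.0012/169 = 7.10×10^-6
Swamee-Jain: f = 0.01798
h_f = f(L/D)V²/(2g) = 0.01798·(672/0.169)·0.6910²/(2·9.81) = 1.739 m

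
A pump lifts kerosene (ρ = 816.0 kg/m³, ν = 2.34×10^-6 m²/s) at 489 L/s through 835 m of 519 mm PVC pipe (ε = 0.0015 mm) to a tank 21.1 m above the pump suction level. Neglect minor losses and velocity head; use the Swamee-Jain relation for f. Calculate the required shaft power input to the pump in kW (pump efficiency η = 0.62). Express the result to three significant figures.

P_shaft ≈ 169 kW

V = 4Q/(πD²) = 2.311 m/s; Re = 5.13×10^5; ε/D = 2.89×10^-6; f = 0.01308
h_f = f(L/D)V²/2g = 5.730 m
Total head H = z + h_f = 21.1 + 5.730 = 26.83 m
P_hyd = ρgQH = 816.0·9.81·0.489·26.83 = 105.0 kW
P_shaft = P_hyd/η = 105.0/0.62 = 169.4 kW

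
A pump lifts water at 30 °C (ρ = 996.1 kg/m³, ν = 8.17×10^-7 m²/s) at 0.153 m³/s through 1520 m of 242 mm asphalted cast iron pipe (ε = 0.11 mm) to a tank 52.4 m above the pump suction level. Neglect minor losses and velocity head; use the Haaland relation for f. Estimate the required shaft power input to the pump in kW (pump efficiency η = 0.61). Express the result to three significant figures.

V = 4Q/(πD²) = 3.326 m/s; Re = 9.85×10^5; ε/D = 4.55×10^-4; f = 0.01686
h_f = f(L/D)V²/2g = 59.72 m
Total head H = z + h_f = 52.4 + 59.72 = 112.1 m
P_hyd = ρgQH = 996.1·9.81·0.153·112.1 = 167.6 kW
P_shaft = P_hyd/η = 167.6/0.61 = 274.8 kW

P_shaft ≈ 275 kW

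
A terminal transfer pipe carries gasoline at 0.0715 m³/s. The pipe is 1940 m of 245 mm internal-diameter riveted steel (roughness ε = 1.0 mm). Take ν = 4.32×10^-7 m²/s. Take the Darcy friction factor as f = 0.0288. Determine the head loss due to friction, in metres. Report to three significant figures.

V = 4Q/(πD²) = 4·0.0715/(π·0.245²) = 1.517 m/s
h_f = f(L/D)V²/(2g) = 0.02880·(1940/0.245)·1.517²/(2·9.81) = 26.74 m

h_f ≈ 26.7 m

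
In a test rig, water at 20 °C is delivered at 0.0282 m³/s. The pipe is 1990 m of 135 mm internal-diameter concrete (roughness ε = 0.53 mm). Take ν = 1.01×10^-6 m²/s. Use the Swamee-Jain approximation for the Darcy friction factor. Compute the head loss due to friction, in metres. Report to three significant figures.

h_f ≈ 84.1 m

V = 4Q/(πD²) = 4·0.0282/(π·0.135²) = 1.970 m/s
Re = VD/ν = 1.970·0.135/1.01×10^-6 = 2.63×10^5 → turbulent
ε/D = 0.53/135 = 0.00393
Swamee-Jain: f = 0.02884
h_f = f(L/D)V²/(2g) = 0.02884·(1990/0.135)·1.970²/(2·9.81) = 84.10 m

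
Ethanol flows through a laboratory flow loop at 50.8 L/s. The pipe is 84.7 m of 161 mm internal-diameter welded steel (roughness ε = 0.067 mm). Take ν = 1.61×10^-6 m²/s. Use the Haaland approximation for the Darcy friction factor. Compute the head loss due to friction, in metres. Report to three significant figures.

V = 4Q/(πD²) = 4·0.0508/(π·0.161²) = 2.495 m/s
Re = VD/ν = 2.495·0.161/1.61×10^-6 = 2.50×10^5 → turbulent
ε/D = 0.067/161 = 4.16×10^-4
Haaland: f = 0.01783
h_f = f(L/D)V²/(2g) = 0.01783·(84.7/0.161)·2.495²/(2·9.81) = 2.976 m

h_f ≈ 2.98 m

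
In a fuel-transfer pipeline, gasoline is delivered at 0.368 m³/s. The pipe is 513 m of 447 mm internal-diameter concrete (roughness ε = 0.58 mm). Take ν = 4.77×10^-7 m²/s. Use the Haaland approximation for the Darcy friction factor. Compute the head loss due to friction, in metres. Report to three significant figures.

V = 4Q/(πD²) = 4·0.368/(π·0.447²) = 2.345 m/s
Re = VD/ν = 2.345·0.447/4.77×10^-7 = 2.20×10^6 → turbulent
ε/D = 0.58/447 = 0.00130
Haaland: f = 0.02109
h_f = f(L/D)V²/(2g) = 0.02109·(513/0.447)·2.345²/(2·9.81) = 6.782 m

h_f ≈ 6.78 m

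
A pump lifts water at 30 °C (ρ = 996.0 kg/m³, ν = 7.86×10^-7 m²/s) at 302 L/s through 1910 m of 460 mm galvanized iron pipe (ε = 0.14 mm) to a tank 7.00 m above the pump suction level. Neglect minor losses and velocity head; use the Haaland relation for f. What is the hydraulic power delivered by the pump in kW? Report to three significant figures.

P_hyd ≈ 52.8 kW

V = 4Q/(πD²) = 1.817 m/s; Re = 1.06×10^6; ε/D = 3.04×10^-4; f = 0.01561
h_f = f(L/D)V²/2g = 10.91 m
Total head H = z + h_f = 7.00 + 10.91 = 17.91 m
P_hyd = ρgQH = 996.0·9.81·0.302·17.91 = 52.84 kW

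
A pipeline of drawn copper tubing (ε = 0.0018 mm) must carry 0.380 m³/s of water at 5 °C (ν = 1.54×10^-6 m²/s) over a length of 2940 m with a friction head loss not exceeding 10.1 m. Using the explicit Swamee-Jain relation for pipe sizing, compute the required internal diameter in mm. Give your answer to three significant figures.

Swamee-Jain (Type III): D = 0.66·[ε^1.25·(LQ²/(gh_f))^4.75 + ν·Q^9.4·(L/(gh_f))^5.2]^0.04
LQ²/(gh_f) = 4.285; L/(gh_f) = 29.67
Term 1 = ε^1.25·(…)^4.75 = 6.62×10^-5; Term 2 = ν·Q^9.4·(…)^5.2 = 0.00783
D = 0.66·(6.62×10^-5 + 0.00783)^0.04 = 0.5438 m = 544 mm
Check: V = 1.64 m/s, Re = 5.78×10^5, f = 0.01282, h_f = 9.45 m ≈ 10.1 m ✓

D ≈ 544 mm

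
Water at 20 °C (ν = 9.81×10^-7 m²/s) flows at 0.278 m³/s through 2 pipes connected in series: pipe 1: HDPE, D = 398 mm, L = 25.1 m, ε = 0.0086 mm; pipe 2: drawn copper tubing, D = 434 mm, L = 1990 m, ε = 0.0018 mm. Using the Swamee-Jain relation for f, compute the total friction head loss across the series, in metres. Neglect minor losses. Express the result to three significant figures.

H ≈ 10.2 m

Pipe 1: V = 2.235 m/s, Re = 9.07×10^5, ε/D = 2.16×10^-5, f = 0.01228, h_1 = f(L/D)V²/2g = 0.1971 m
Pipe 2: V = 1.879 m/s, Re = 8.31×10^5, ε/D = 4.15×10^-6, f = 0.01207, h_2 = f(L/D)V²/2g = 9.961 m
Series → Q common, losses add: H = Σh = 10.16 m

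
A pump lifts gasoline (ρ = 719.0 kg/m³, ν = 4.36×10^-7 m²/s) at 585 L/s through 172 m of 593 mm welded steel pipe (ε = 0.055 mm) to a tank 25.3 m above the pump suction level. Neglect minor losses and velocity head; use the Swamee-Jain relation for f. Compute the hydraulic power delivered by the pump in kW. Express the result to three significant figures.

P_hyd ≈ 108 kW

V = 4Q/(πD²) = 2.118 m/s; Re = 2.88×10^6; ε/D = 9.27×10^-5; f = 0.01251
h_f = f(L/D)V²/2g = 0.8299 m
Total head H = z + h_f = 25.3 + 0.8299 = 26.13 m
P_hyd = ρgQH = 719.0·9.81·0.585·26.13 = 107.8 kW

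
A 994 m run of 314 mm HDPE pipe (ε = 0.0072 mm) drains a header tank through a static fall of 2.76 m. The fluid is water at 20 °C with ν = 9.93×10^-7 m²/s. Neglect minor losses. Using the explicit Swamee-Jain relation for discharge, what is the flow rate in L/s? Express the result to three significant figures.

Swamee-Jain (Type II): Q = -0.965·√(gD⁵h_f/L)·ln[ε/(3.7D) + √(3.17ν²L/(gD³h_f))]
√(gD⁵h_f/L) = √(9.81·0.314⁵·2.76/994) = 0.009118
ε/(3.7D) = 6.20×10^-6; √(3.17ν²L/(gD³h_f)) = 6.09×10^-5
Q = -0.965·0.009118·ln(6.708×10^-5) = 0.08456 m³/s
Check: V = 1.09 m/s, Re = 3.45×10^5, f = 0.01429, h_f = 2.75 m ≈ 2.76 m ✓

Q ≈ 84.6 L/s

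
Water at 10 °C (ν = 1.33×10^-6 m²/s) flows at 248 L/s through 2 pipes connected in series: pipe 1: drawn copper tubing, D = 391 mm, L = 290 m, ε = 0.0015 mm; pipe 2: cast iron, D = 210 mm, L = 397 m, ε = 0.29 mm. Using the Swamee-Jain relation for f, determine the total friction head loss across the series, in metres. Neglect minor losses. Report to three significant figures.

Pipe 1: V = 2.065 m/s, Re = 6.07×10^5, ε/D = 3.84×10^-6, f = 0.01272, h_1 = f(L/D)V²/2g = 2.051 m
Pipe 2: V = 7.160 m/s, Re = 1.13×10^6, ε/D = 0.00138, f = 0.02156, h_2 = f(L/D)V²/2g = 106.5 m
Series → Q common, losses add: H = Σh = 108.6 m

H ≈ 109 m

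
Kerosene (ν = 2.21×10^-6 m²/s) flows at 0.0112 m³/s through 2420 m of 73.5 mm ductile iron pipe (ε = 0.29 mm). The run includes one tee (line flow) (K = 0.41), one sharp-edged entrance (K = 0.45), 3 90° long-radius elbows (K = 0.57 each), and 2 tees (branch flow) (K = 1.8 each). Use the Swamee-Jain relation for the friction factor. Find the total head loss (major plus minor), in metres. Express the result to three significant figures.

V = 4Q/(πD²) = 2.640 m/s; V²/2g = 0.3551 m
Re = 8.78×10^4, ε/D = 0.00395 → f = 0.02981 (Swamee-Jain)
Major: h_f = f(L/D)·V²/2g = 0.02981·32925·0.3551 = 348.6 m
Minor: ΣK = 6.17; h_m = ΣK·V²/2g = 2.191 m
Total H_L = 348.6 + 2.191 = 350.7 m

H_L ≈ 351 m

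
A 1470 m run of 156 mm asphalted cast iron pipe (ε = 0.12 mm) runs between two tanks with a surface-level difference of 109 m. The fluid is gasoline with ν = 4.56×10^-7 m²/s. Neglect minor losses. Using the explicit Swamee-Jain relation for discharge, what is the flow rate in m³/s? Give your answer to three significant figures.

Swamee-Jain (Type II): Q = -0.965·√(gD⁵h_f/L)·ln[ε/(3.7D) + √(3.17ν²L/(gD³h_f))]
√(gD⁵h_f/L) = √(9.81·0.156⁵·109/1470) = 0.008198
ε/(3.7D) = 2.08×10^-4; √(3.17ν²L/(gD³h_f)) = 1.54×10^-5
Q = -0.965·0.008198·ln(2.233×10^-4) = 0.06651 m³/s
Check: V = 3.48 m/s, Re = 1.19×10^6, f = 0.01884, h_f = 110 m ≈ 109 m ✓

Q ≈ 0.0665 m³/s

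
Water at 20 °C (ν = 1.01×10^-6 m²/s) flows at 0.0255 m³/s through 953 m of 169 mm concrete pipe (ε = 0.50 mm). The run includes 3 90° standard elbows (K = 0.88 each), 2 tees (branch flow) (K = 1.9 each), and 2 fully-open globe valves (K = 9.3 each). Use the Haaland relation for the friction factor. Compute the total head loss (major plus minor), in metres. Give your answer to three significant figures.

H_L ≈ 11.6 m

V = 4Q/(πD²) = 1.137 m/s; V²/2g = 0.06587 m
Re = 1.90×10^5, ε/D = 0.00296 → f = 0.02675 (Haaland)
Major: h_f = f(L/D)·V²/2g = 0.02675·5639·0.06587 = 9.936 m
Minor: ΣK = 25.0; h_m = ΣK·V²/2g = 1.649 m
Total H_L = 9.936 + 1.649 = 11.59 m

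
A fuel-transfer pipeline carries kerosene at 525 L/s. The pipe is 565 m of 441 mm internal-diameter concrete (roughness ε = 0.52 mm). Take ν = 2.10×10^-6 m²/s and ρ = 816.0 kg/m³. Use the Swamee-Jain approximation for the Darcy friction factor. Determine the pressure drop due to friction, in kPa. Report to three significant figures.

Δp ≈ 129 kPa

V = 4Q/(πD²) = 4·0.525/(π·0.441²) = 3.437 m/s
Re = VD/ν = 3.437·0.441/2.10×10^-6 = 7.22×10^5 → turbulent
ε/D = 0.52/441 = 0.00118
Swamee-Jain: f = 0.02092
h_f = f(L/D)V²/(2g) = 0.02092·(565/0.441)·3.437²/(2·9.81) = 16.14 m
Δp = ρg·h_f = 816.0·9.81·16.14 = 129.2 kPa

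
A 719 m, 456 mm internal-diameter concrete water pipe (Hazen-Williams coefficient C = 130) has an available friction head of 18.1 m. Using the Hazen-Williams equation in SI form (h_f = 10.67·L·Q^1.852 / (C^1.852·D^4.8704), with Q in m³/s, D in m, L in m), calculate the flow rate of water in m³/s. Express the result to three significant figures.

Q ≈ 0.629 m³/s

Rearranging: Q = [h_f·C^1.852·D^4.8704 / (10.67·L)]^(1/1.852)
Q = [18.1·130^1.852·0.456^4.8704 / (10.67·719)]^0.540 = 0.6288 m³/s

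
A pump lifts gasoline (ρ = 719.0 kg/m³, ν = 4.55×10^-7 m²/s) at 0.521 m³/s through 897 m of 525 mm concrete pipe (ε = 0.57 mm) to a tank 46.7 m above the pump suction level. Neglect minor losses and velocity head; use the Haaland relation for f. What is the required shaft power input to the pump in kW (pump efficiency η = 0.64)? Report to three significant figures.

V = 4Q/(πD²) = 2.407 m/s; Re = 2.78×10^6; ε/D = 0.00109; f = 0.02017
h_f = f(L/D)V²/2g = 10.17 m
Total head H = z + h_f = 46.7 + 10.17 = 56.87 m
P_hyd = ρgQH = 719.0·9.81·0.521·56.87 = 209.0 kW
P_shaft = P_hyd/η = 209.0/0.64 = 326.6 kW

P_shaft ≈ 327 kW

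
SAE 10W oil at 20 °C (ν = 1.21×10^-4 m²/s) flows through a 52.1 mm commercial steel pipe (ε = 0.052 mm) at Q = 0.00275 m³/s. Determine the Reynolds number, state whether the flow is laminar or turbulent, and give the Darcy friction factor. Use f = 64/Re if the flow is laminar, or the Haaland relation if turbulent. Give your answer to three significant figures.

Re ≈ 555; laminar; f = 64/Re ≈ 0.115

V = 4Q/(πD²) = 1.290 m/s
Re = VD/ν = 1.290·0.0521/1.21×10^-4 = 555
Re < 2300 → laminar → f = 64/Re = 0.1152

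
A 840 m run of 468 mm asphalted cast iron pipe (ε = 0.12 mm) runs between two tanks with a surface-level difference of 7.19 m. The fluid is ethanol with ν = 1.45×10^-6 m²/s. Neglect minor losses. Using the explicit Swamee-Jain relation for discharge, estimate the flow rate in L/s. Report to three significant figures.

Swamee-Jain (Type II): Q = -0.965·√(gD⁵h_f/L)·ln[ε/(3.7D) + √(3.17ν²L/(gD³h_f))]
√(gD⁵h_f/L) = √(9.81·0.468⁵·7.19/840) = 0.04342
ε/(3.7D) = 6.93×10^-5; √(3.17ν²L/(gD³h_f)) = 2.78×10^-5
Q = -0.965·0.04342·ln(9.713×10^-5) = 0.3871 m³/s
Check: V = 2.25 m/s, Re = 7.26×10^5, f = 0.01562, h_f = 7.24 m ≈ 7.19 m ✓

Q ≈ 387 L/s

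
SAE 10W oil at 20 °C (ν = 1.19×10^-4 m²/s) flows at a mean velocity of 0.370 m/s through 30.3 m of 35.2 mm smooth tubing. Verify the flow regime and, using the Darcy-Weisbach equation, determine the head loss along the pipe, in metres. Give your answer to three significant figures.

Re = VD/ν = 0.370·0.03520/1.19×10^-4 = 109 → laminar (Re < 2300)
f = 64/Re = 0.5848
h_f = f(L/D)V²/(2g) = 0.5848·(30.3/0.03520)·0.370²/(2·9.81) = 3.512 m

h_f ≈ 3.51 m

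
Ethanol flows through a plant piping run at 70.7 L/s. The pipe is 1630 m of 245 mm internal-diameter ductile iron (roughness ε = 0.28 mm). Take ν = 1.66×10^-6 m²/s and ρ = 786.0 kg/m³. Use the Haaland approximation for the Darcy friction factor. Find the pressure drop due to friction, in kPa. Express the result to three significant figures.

V = 4Q/(πD²) = 4·0.0707/(π·0.245²) = 1.500 m/s
Re = VD/ν = 1.500·0.245/1.66×10^-6 = 2.21×10^5 → turbulent
ε/D = 0.28/245 = 0.00114
Haaland: f = 0.02136
h_f = f(L/D)V²/(2g) = 0.02136·(1630/0.245)·1.500²/(2·9.81) = 16.29 m
Δp = ρg·h_f = 786.0·9.81·16.29 = 125.6 kPa

Δp ≈ 126 kPa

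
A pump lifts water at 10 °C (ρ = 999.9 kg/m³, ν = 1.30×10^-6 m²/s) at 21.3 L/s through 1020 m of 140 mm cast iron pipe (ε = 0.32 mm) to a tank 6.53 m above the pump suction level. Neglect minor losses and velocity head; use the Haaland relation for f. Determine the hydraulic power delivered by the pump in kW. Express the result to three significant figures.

P_hyd ≈ 5.12 kW

V = 4Q/(πD²) = 1.384 m/s; Re = 1.49×10^5; ε/D = 0.00229; f = 0.02528
h_f = f(L/D)V²/2g = 17.97 m
Total head H = z + h_f = 6.53 + 17.97 = 24.50 m
P_hyd = ρgQH = 999.9·9.81·0.0213·24.50 = 5.119 kW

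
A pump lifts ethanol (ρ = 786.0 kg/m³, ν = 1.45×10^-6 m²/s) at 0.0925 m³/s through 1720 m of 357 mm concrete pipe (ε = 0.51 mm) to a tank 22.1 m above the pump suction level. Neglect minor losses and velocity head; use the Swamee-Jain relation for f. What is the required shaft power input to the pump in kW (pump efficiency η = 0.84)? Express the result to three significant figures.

V = 4Q/(πD²) = 0.9241 m/s; Re = 2.28×10^5; ε/D = 0.00143; f = 0.02261
h_f = f(L/D)V²/2g = 4.741 m
Total head H = z + h_f = 22.1 + 4.741 = 26.84 m
P_hyd = ρgQH = 786.0·9.81·0.0925·26.84 = 19.14 kW
P_shaft = P_hyd/η = 19.14/0.84 = 22.79 kW

P_shaft ≈ 22.8 kW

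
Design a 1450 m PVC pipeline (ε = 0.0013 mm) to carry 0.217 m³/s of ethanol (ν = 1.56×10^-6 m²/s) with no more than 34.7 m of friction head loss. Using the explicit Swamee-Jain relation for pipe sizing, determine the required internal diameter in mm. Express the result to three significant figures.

D ≈ 294 mm

Swamee-Jain (Type III): D = 0.66·[ε^1.25·(LQ²/(gh_f))^4.75 + ν·Q^9.4·(L/(gh_f))^5.2]^0.04
LQ²/(gh_f) = 0.2006; L/(gh_f) = 4.260
Term 1 = ε^1.25·(…)^4.75 = 2.13×10^-11; Term 2 = ν·Q^9.4·(…)^5.2 = 1.69×10^-9
D = 0.66·(2.13×10^-11 + 1.69×10^-9)^0.04 = 0.2944 m = 294 mm
Check: V = 3.19 m/s, Re = 6.02×10^5, f = 0.01275, h_f = 32.5 m ≈ 34.7 m ✓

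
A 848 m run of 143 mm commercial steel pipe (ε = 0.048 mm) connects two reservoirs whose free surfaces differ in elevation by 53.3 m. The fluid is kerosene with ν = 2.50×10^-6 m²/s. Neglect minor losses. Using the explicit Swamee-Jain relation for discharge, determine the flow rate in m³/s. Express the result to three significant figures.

Swamee-Jain (Type II): Q = -0.965·√(gD⁵h_f/L)·ln[ε/(3.7D) + √(3.17ν²L/(gD³h_f))]
√(gD⁵h_f/L) = √(9.81·0.143⁵·53.3/848) = 0.006072
ε/(3.7D) = 9.07×10^-5; √(3.17ν²L/(gD³h_f)) = 1.05×10^-4
Q = -0.965·0.006072·ln(1.955×10^-4) = 0.05004 m³/s
Check: V = 3.12 m/s, Re = 1.78×10^5, f = 0.01824, h_f = 53.5 m ≈ 53.3 m ✓

Q ≈ 0.0500 m³/s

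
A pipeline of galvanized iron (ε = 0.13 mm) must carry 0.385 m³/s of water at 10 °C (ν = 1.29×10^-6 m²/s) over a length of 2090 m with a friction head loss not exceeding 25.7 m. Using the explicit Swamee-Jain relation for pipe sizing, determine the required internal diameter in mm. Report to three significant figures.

D ≈ 443 mm

Swamee-Jain (Type III): D = 0.66·[ε^1.25·(LQ²/(gh_f))^4.75 + ν·Q^9.4·(L/(gh_f))^5.2]^0.04
LQ²/(gh_f) = 1.229; L/(gh_f) = 8.290
Term 1 = ε^1.25·(…)^4.75 = 3.69×10^-5; Term 2 = ν·Q^9.4·(…)^5.2 = 9.78×10^-6
D = 0.66·(3.69×10^-5 + 9.78×10^-6)^0.04 = 0.4429 m = 443 mm
Check: V = 2.50 m/s, Re = 8.58×10^5, f = 0.01581, h_f = 23.7 m ≈ 25.7 m ✓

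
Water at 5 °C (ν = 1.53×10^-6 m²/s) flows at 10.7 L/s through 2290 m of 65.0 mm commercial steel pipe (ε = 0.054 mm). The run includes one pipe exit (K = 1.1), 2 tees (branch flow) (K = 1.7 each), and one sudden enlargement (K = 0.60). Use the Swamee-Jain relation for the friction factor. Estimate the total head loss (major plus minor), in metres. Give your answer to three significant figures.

H_L ≈ 397 m

V = 4Q/(πD²) = 3.225 m/s; V²/2g = 0.5300 m
Re = 1.37×10^5, ε/D = 8.31×10^-4 → f = 0.02110 (Swamee-Jain)
Major: h_f = f(L/D)·V²/2g = 0.02110·35231·0.5300 = 393.9 m
Minor: ΣK = 5.10; h_m = ΣK·V²/2g = 2.703 m
Total H_L = 393.9 + 2.703 = 396.6 m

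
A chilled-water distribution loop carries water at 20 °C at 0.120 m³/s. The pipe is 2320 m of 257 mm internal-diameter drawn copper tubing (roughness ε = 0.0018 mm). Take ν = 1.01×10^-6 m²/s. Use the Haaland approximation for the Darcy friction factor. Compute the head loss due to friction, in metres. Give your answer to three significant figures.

V = 4Q/(πD²) = 4·0.120/(π·0.257²) = 2.313 m/s
Re = VD/ν = 2.313·0.257/1.01×10^-6 = 5.89×10^5 → turbulent
ε/D = 0.0018/257 = 7.00×10^-6
Haaland: f = 0.01278
h_f = f(L/D)V²/(2g) = 0.01278·(2320/0.257)·2.313²/(2·9.81) = 31.46 m

h_f ≈ 31.5 m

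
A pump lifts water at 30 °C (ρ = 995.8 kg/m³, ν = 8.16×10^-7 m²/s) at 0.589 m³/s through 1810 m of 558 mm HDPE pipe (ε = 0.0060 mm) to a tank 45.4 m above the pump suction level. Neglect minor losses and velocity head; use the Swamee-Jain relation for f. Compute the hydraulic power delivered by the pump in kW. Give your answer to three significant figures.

P_hyd ≈ 322 kW

V = 4Q/(πD²) = 2.409 m/s; Re = 1.65×10^6; ε/D = 1.08×10^-5; f = 0.01105
h_f = f(L/D)V²/2g = 10.59 m
Total head H = z + h_f = 45.4 + 10.59 = 55.99 m
P_hyd = ρgQH = 995.8·9.81·0.589·55.99 = 322.2 kW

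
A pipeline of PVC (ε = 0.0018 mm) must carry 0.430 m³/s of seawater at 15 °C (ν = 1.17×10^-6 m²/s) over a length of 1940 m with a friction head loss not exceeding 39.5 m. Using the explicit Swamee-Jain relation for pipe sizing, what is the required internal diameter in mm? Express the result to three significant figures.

D ≈ 389 mm

Swamee-Jain (Type III): D = 0.66·[ε^1.25·(LQ²/(gh_f))^4.75 + ν·Q^9.4·(L/(gh_f))^5.2]^0.04
LQ²/(gh_f) = 0.9257; L/(gh_f) = 5.007
Term 1 = ε^1.25·(…)^4.75 = 4.57×10^-8; Term 2 = ν·Q^9.4·(…)^5.2 = 1.82×10^-6
D = 0.66·(4.57×10^-8 + 1.82×10^-6)^0.04 = 0.3894 m = 389 mm
Check: V = 3.61 m/s, Re = 1.20×10^6, f = 0.01139, h_f = 37.7 m ≈ 39.5 m ✓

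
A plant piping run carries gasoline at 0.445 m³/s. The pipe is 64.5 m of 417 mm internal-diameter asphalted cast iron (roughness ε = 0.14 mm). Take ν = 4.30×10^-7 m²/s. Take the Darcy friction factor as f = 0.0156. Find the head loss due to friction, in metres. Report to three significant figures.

V = 4Q/(πD²) = 4·0.445/(π·0.417²) = 3.258 m/s
h_f = f(L/D)V²/(2g) = 0.01560·(64.5/0.417)·3.258²/(2·9.81) = 1.306 m

h_f ≈ 1.31 m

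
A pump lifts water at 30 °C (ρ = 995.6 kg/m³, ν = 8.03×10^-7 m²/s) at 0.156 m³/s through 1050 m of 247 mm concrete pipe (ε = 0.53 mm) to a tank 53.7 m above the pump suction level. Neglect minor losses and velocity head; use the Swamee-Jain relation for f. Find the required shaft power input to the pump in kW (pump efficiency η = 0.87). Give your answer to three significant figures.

P_shaft ≈ 191 kW

V = 4Q/(πD²) = 3.256 m/s; Re = 1.00×10^6; ε/D = 0.00215; f = 0.02411
h_f = f(L/D)V²/2g = 55.38 m
Total head H = z + h_f = 53.7 + 55.38 = 109.1 m
P_hyd = ρgQH = 995.6·9.81·0.156·109.1 = 166.2 kW
P_shaft = P_hyd/η = 166.2/0.87 = 191.0 kW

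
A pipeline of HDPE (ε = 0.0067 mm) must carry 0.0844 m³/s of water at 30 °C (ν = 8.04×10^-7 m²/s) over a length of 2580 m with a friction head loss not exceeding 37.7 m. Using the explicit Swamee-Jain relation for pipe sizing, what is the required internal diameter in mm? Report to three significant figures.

Swamee-Jain (Type III): D = 0.66·[ε^1.25·(LQ²/(gh_f))^4.75 + ν·Q^9.4·(L/(gh_f))^5.2]^0.04
LQ²/(gh_f) = 0.04969; L/(gh_f) = 6.976
Term 1 = ε^1.25·(…)^4.75 = 2.19×10^-13; Term 2 = ν·Q^9.4·(…)^5.2 = 1.58×10^-12
D = 0.66·(2.19×10^-13 + 1.58×10^-12)^0.04 = 0.2238 m = 224 mm
Check: V = 2.15 m/s, Re = 5.97×10^5, f = 0.01320, h_f = 35.7 m ≈ 37.7 m ✓

D ≈ 224 mm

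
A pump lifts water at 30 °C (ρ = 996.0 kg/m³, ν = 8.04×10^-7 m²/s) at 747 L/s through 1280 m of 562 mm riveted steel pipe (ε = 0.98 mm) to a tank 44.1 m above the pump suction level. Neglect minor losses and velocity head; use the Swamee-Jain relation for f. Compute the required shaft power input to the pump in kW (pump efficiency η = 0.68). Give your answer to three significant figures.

V = 4Q/(πD²) = 3.011 m/s; Re = 2.10×10^6; ε/D = 0.00174; f = 0.02273
h_f = f(L/D)V²/2g = 23.93 m
Total head H = z + h_f = 44.1 + 23.93 = 68.03 m
P_hyd = ρgQH = 996.0·9.81·0.747·68.03 = 496.6 kW
P_shaft = P_hyd/η = 496.6/0.68 = 730.2 kW

P_shaft ≈ 730 kW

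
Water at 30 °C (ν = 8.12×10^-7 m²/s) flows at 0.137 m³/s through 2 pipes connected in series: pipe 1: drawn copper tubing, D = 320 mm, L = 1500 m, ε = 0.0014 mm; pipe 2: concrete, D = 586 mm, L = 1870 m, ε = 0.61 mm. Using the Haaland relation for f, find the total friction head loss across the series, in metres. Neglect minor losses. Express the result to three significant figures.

H ≈ 9.50 m

Pipe 1: V = 1.703 m/s, Re = 6.71×10^5, ε/D = 4.37×10^-6, f = 0.01246, h_1 = f(L/D)V²/2g = 8.638 m
Pipe 2: V = 0.5080 m/s, Re = 3.67×10^5, ε/D = 0.00104, f = 0.02055, h_2 = f(L/D)V²/2g = 0.8625 m
Series → Q common, losses add: H = Σh = 9.500 m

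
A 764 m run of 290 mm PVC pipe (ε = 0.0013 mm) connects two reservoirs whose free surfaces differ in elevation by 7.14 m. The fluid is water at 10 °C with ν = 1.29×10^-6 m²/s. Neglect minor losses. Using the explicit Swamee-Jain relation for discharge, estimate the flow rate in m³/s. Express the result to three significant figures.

Q ≈ 0.131 m³/s

Swamee-Jain (Type II): Q = -0.965·√(gD⁵h_f/L)·ln[ε/(3.7D) + √(3.17ν²L/(gD³h_f))]
√(gD⁵h_f/L) = √(9.81·0.290⁵·7.14/764) = 0.01371
ε/(3.7D) = 1.21×10^-6; √(3.17ν²L/(gD³h_f)) = 4.86×10^-5
Q = -0.965·0.01371·ln(4.978×10^-5) = 0.1311 m³/s
Check: V = 1.98 m/s, Re = 4.46×10^5, f = 0.01343, h_f = 7.10 m ≈ 7.14 m ✓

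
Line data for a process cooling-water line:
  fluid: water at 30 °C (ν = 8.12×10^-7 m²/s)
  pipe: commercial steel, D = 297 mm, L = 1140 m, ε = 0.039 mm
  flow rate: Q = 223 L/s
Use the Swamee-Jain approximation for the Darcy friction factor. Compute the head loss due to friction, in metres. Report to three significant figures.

V = 4Q/(πD²) = 4·0.223/(π·0.297²) = 3.219 m/s
Re = VD/ν = 3.219·0.297/8.12×10^-7 = 1.18×10^6 → turbulent
ε/D = 0.039/297 = 1.31×10^-4
Swamee-Jain: f = 0.01379
h_f = f(L/D)V²/(2g) = 0.01379·(1140/0.297)·3.219²/(2·9.81) = 27.95 m

h_f ≈ 28.0 m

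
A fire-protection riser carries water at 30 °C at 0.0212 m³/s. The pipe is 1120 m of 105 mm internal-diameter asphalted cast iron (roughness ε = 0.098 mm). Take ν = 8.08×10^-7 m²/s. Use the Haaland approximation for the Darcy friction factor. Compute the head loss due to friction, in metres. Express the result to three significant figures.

h_f ≈ 65.8 m

V = 4Q/(πD²) = 4·0.0212/(π·0.105²) = 2.448 m/s
Re = VD/ν = 2.448·0.105/8.08×10^-7 = 3.18×10^5 → turbulent
ε/D = 0.098/105 = 9.33×10^-4
Haaland: f = 0.02019
h_f = f(L/D)V²/(2g) = 0.02019·(1120/0.105)·2.448²/(2·9.81) = 65.80 m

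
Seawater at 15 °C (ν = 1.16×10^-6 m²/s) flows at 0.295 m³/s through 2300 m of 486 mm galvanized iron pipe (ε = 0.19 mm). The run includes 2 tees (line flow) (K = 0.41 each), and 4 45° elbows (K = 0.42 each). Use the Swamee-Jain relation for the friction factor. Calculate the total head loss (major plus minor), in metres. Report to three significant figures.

H_L ≈ 10.6 m

V = 4Q/(πD²) = 1.590 m/s; V²/2g = 0.1289 m
Re = 6.66×10^5, ε/D = 3.91×10^-4 → f = 0.01679 (Swamee-Jain)
Major: h_f = f(L/D)·V²/2g = 0.01679·4733·0.1289 = 10.24 m
Minor: ΣK = 2.50; h_m = ΣK·V²/2g = 0.3222 m
Total H_L = 10.24 + 0.3222 = 10.57 m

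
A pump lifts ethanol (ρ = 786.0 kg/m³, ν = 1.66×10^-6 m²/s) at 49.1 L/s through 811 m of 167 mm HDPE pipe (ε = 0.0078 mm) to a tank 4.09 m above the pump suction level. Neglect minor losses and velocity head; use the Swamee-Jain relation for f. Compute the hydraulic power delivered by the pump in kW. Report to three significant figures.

P_hyd ≈ 8.90 kW

V = 4Q/(πD²) = 2.242 m/s; Re = 2.26×10^5; ε/D = 4.67×10^-5; f = 0.01562
h_f = f(L/D)V²/2g = 19.43 m
Total head H = z + h_f = 4.09 + 19.43 = 23.52 m
P_hyd = ρgQH = 786.0·9.81·0.0491·23.52 = 8.905 kW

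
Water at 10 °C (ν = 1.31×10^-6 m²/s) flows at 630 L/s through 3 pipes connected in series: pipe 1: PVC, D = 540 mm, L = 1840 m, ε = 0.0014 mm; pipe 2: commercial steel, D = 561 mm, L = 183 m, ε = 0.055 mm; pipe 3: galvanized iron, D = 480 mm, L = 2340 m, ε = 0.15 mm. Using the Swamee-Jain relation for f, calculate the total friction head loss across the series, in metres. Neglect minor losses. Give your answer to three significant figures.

Pipe 1: V = 2.751 m/s, Re = 1.13×10^6, ε/D = 2.59×10^-6, f = 0.01144, h_1 = f(L/D)V²/2g = 15.03 m
Pipe 2: V = 2.549 m/s, Re = 1.09×10^6, ε/D = 9.80×10^-5, f = 0.01338, h_2 = f(L/D)V²/2g = 1.445 m
Pipe 3: V = 3.482 m/s, Re = 1.28×10^6, ε/D = 3.13×10^-4, f = 0.01572, h_3 = f(L/D)V²/2g = 47.34 m
Series → Q common, losses add: H = Σh = 63.82 m

H ≈ 63.8 m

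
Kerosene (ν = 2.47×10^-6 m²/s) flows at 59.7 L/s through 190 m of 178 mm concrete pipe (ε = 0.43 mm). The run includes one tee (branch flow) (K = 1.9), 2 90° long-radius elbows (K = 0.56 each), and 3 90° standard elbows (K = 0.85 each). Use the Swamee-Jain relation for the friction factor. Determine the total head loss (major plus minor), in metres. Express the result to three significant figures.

H_L ≈ 9.69 m

V = 4Q/(πD²) = 2.399 m/s; V²/2g = 0.2934 m
Re = 1.73×10^5, ε/D = 0.00242 → f = 0.02573 (Swamee-Jain)
Major: h_f = f(L/D)·V²/2g = 0.02573·1067·0.2934 = 8.057 m
Minor: ΣK = 5.57; h_m = ΣK·V²/2g = 1.634 m
Total H_L = 8.057 + 1.634 = 9.691 m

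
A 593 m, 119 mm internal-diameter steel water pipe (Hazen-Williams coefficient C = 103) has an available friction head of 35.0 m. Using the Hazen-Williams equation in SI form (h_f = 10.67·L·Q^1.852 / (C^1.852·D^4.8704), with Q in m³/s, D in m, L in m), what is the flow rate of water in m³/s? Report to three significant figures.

Rearranging: Q = [h_f·C^1.852·D^4.8704 / (10.67·L)]^(1/1.852)
Q = [35.0·103^1.852·0.119^4.8704 / (10.67·593)]^0.540 = 0.02306 m³/s

Q ≈ 0.0231 m³/s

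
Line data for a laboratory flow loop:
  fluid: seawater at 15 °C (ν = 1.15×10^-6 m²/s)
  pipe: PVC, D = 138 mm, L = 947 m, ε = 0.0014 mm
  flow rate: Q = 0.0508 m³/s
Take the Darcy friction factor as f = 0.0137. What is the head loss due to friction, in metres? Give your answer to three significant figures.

h_f ≈ 55.3 m

V = 4Q/(πD²) = 4·0.0508/(π·0.138²) = 3.396 m/s
h_f = f(L/D)V²/(2g) = 0.01370·(947/0.138)·3.396²/(2·9.81) = 55.27 m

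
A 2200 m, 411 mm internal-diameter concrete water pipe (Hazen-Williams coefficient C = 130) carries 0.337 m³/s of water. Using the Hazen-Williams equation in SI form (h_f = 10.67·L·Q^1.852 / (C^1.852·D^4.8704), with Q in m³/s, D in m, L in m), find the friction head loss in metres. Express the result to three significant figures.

h_f ≈ 28.9 m

h_f = 10.67·2200·0.337^1.852 / (130^1.852·0.411^4.8704) = 28.94 m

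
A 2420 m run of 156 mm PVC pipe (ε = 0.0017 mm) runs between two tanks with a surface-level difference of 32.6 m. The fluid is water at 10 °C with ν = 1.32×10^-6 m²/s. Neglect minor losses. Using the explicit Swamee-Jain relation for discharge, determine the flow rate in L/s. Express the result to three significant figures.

Swamee-Jain (Type II): Q = -0.965·√(gD⁵h_f/L)·ln[ε/(3.7D) + √(3.17ν²L/(gD³h_f))]
√(gD⁵h_f/L) = √(9.81·0.156⁵·32.6/2420) = 0.003494
ε/(3.7D) = 2.95×10^-6; √(3.17ν²L/(gD³h_f)) = 1.05×10^-4
Q = -0.965·0.003494·ln(1.079×10^-4) = 0.03080 m³/s
Check: V = 1.61 m/s, Re = 1.90×10^5, f = 0.01578, h_f = 32.4 m ≈ 32.6 m ✓

Q ≈ 30.8 L/s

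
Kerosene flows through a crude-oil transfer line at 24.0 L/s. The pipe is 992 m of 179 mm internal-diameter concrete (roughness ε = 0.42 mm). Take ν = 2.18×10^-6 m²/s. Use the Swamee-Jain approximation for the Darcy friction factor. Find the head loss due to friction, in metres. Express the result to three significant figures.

h_f ≈ 6.84 m

V = 4Q/(πD²) = 4·0.0240/(π·0.179²) = 0.9537 m/s
Re = VD/ν = 0.9537·0.179/2.18×10^-6 = 7.83×10^4 → turbulent
ε/D = 0.42/179 = 0.00235
Swamee-Jain: f = 0.02661
h_f = f(L/D)V²/(2g) = 0.02661·(992/0.179)·0.9537²/(2·9.81) = 6.836 m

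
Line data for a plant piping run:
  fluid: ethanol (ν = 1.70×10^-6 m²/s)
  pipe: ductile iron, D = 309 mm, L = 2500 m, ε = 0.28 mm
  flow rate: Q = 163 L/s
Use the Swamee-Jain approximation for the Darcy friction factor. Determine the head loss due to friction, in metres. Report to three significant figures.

h_f ≈ 39.2 m

V = 4Q/(πD²) = 4·0.163/(π·0.309²) = 2.174 m/s
Re = VD/ν = 2.174·0.309/1.70×10^-6 = 3.95×10^5 → turbulent
ε/D = 0.28/309 = 9.06×10^-4
Swamee-Jain: f = 0.02010
h_f = f(L/D)V²/(2g) = 0.02010·(2500/0.309)·2.174²/(2·9.81) = 39.17 m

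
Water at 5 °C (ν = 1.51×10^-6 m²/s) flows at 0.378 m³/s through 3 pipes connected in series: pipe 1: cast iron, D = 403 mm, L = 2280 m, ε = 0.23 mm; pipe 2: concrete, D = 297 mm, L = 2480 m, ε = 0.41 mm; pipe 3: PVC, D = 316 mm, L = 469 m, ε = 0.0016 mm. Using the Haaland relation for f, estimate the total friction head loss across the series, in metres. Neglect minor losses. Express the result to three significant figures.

H ≈ 338 m

Pipe 1: V = 2.963 m/s, Re = 7.91×10^5, ε/D = 5.71×10^-4, f = 0.01774, h_1 = f(L/D)V²/2g = 44.93 m
Pipe 2: V = 5.456 m/s, Re = 1.07×10^6, ε/D = 0.00138, f = 0.02151, h_2 = f(L/D)V²/2g = 272.6 m
Pipe 3: V = 4.820 m/s, Re = 1.01×10^6, ε/D = 5.06×10^-6, f = 0.01166, h_3 = f(L/D)V²/2g = 20.48 m
Series → Q common, losses add: H = Σh = 338.0 m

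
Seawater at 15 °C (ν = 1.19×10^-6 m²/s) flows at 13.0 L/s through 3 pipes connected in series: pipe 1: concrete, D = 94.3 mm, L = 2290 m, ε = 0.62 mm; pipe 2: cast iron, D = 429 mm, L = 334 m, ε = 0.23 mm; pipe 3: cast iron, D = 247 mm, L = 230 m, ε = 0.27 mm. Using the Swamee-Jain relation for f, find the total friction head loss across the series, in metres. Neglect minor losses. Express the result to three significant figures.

Pipe 1: V = 1.861 m/s, Re = 1.48×10^5, ε/D = 0.00657, f = 0.03379, h_1 = f(L/D)V²/2g = 144.9 m
Pipe 2: V = 0.08994 m/s, Re = 3.24×10^4, ε/D = 5.36×10^-4, f = 0.02456, h_2 = f(L/D)V²/2g = 0.007884 m
Pipe 3: V = 0.2713 m/s, Re = 5.63×10^4, ε/D = 0.00109, f = 0.02408, h_3 = f(L/D)V²/2g = 0.08413 m
Series → Q common, losses add: H = Σh = 145.0 m

H ≈ 145 m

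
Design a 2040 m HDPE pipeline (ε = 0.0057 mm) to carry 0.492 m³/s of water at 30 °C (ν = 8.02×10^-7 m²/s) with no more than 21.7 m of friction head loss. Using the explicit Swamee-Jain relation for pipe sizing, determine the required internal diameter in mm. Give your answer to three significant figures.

D ≈ 463 mm

Swamee-Jain (Type III): D = 0.66·[ε^1.25·(LQ²/(gh_f))^4.75 + ν·Q^9.4·(L/(gh_f))^5.2]^0.04
LQ²/(gh_f) = 2.320; L/(gh_f) = 9.583
Term 1 = ε^1.25·(…)^4.75 = 1.52×10^-5; Term 2 = ν·Q^9.4·(…)^5.2 = 1.30×10^-4
D = 0.66·(1.52×10^-5 + 1.30×10^-4)^0.04 = 0.4634 m = 463 mm
Check: V = 2.92 m/s, Re = 1.69×10^6, f = 0.01106, h_f = 21.1 m ≈ 21.7 m ✓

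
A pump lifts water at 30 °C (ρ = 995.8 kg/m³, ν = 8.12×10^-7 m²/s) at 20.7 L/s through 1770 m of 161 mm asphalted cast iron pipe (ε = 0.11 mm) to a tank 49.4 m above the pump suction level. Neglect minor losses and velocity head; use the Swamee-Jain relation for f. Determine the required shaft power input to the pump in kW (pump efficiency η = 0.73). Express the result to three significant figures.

V = 4Q/(πD²) = 1.017 m/s; Re = 2.02×10^5; ε/D = 6.83×10^-4; f = 0.01983
h_f = f(L/D)V²/2g = 11.49 m
Total head H = z + h_f = 49.4 + 11.49 = 60.89 m
P_hyd = ρgQH = 995.8·9.81·0.0207·60.89 = 12.31 kW
P_shaft = P_hyd/η = 12.31/0.73 = 16.87 kW

P_shaft ≈ 16.9 kW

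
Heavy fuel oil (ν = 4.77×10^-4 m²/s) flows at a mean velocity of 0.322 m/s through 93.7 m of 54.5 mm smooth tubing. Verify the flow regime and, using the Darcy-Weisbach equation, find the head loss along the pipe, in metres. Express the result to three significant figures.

Re = VD/ν = 0.322·0.05450/4.77×10^-4 = 36.8 → laminar (Re < 2300)
f = 64/Re = 1.740
h_f = f(L/D)V²/(2g) = 1.740·(93.7/0.05450)·0.322²/(2·9.81) = 15.81 m

h_f ≈ 15.8 m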